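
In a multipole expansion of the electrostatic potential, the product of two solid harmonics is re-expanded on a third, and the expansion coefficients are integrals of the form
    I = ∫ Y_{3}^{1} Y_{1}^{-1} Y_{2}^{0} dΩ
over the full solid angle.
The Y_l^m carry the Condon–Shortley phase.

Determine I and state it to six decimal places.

m-sum 0 ✓  L=6 even ✓  2≤2≤4 ✓
Π(2lᵢ+1) = 7×3×5 = 105
triangle coeff Δ(3,1,2) = 1/105
Σ_t [1,1]: t=1:−1/4 = -1/4
(3j)²=3/35 [(3 1 2; 0 0 0)], sign=-1
Σ_t [0,0]: t=0:+1/8 = 1/8
(3j)²=2/35 [(3 1 2; 1 -1 0)], sign=+1
⇒ 4πI² = 18/35
I = (-1)√(18/35/(4π)) = -0.20230066

-0.202301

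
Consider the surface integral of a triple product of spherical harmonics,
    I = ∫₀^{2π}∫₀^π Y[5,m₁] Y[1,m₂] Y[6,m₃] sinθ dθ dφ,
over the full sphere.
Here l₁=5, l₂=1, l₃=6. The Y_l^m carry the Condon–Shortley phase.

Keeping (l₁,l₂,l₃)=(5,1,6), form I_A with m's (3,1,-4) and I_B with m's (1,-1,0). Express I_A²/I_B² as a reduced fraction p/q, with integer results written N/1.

3/1

l's match ⇒ only the (l;m) 3-j factors differ between A and B.
A: triangle coeff Δ(5,1,6) = 1/858; Σ_t [0,0]: t=0:+1/161280 = 1/161280; (3j)²=15/286 [(5 1 6; 3 1 -4)], sign=+1
B: triangle coeff Δ(5,1,6) = 1/858; Σ_t [0,0]: t=0:+1/34560 = 1/34560; (3j)²=5/286 [(5 1 6; 1 -1 0)], sign=+1
I_A²/I_B² = (15/286)/(5/286) = 3/1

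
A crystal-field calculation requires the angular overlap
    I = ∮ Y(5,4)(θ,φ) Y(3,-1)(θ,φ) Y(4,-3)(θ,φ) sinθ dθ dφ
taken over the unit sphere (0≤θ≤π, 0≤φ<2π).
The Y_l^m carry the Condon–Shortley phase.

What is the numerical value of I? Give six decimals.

Checks pass: Σm=0; 12 even; l₃=4∈[2,8].
(2·5+1)(2·3+1)(2·4+1) = 693
Δ: 4! 6! 2! / 13! → 1/180180
sum: t=1:−1/576 t=2:+1/144 t=3:−1/576 = 1/288
3j²(5 3 4; 0 0 0) = Δ·Π!·Σ² = 20/1001  (sign +1)
sum: t=0:+1/5760 t=1:−1/4320 = -1/17280
3j²(5 3 4; 4 -1 -3) = Δ·Π!·Σ² = 7/4290  (sign +1)
combine: 4πI² = 693·20/1001·7/4290 = 42/1859
take √, sign +1: I = 0.04240138

0.042401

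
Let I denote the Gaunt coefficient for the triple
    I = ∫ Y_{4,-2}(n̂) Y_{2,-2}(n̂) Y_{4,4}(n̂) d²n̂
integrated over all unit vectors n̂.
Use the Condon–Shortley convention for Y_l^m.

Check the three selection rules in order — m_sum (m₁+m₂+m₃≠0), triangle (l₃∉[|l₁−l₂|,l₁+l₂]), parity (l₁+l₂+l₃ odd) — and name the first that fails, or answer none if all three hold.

none

azimuthal sum: -2 − 2 + 4 = 0  ✓
2 ≤ 4 ≤ 6 (triangle on l)  ✓
L = 4 + 2 + 4 = 10 (even)  ✓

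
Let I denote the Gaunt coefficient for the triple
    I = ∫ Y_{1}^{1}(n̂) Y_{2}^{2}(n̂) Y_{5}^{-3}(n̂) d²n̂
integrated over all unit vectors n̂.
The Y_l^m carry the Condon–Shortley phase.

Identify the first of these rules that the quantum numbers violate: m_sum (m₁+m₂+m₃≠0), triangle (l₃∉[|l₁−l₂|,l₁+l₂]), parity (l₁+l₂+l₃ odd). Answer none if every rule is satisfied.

triangle

Σmᵢ = 0  ✓
l₃∈[|l₁−l₂|,l₁+l₂]=[1,3], have l₃=5  ✗
Σlᵢ = 8 ⇒ even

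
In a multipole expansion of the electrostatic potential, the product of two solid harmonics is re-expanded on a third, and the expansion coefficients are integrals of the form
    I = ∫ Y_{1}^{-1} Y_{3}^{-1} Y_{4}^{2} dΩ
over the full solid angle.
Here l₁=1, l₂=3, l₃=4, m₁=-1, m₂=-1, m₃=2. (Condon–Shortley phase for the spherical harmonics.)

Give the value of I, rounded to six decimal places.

0.238414

Checks pass: Σm=0; 8 even; l₃=4∈[2,4].
(2·1+1)(2·3+1)(2·4+1) = 189
Δ: 0! 2! 6! / 9! → 1/252
sum: t=0:+1/36 = 1/36
3j²(1 3 4; 0 0 0) = Δ·Π!·Σ² = 4/63  (sign +1)
sum: t=0:+1/96 = 1/96
3j²(1 3 4; -1 -1 2) = Δ·Π!·Σ² = 5/84  (sign +1)
combine: 4πI² = 189·4/63·5/84 = 5/7
take √, sign +1: I = 0.23841361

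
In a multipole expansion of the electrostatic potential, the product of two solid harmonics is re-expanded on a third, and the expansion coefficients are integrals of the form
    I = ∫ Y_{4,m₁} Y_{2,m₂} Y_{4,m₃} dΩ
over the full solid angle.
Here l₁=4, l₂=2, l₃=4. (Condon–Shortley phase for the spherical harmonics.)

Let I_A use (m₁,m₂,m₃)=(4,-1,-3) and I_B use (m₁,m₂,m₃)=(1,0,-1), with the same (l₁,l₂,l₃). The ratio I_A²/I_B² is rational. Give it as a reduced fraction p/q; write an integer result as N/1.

l's match ⇒ only the (l;m) 3-j factors differ between A and B.
A: triangle coeff Δ(4,2,4) = 1/13860; Σ_t [0,0]: t=0:+1/1440 = 1/1440; (3j)²=7/165 [(4 2 4; 4 -1 -3)], sign=-1
B: triangle coeff Δ(4,2,4) = 1/13860; Σ_t [0,2]: t=0:+1/144 t=1:−1/48 t=2:+1/480 = -17/1440; (3j)²=289/13860 [(4 2 4; 1 0 -1)], sign=+1
I_A²/I_B² = (7/165)/(289/13860) = 588/289

588/289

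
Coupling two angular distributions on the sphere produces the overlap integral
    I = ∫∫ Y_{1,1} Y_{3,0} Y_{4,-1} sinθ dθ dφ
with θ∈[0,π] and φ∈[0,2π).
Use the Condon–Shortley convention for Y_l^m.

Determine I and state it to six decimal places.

Checks pass: Σm=0; 8 even; l₃=4∈[2,4].
(2·1+1)(2·3+1)(2·4+1) = 189
Δ: 0! 2! 6! / 9! → 1/252
sum: t=0:+1/36 = 1/36
3j²(1 3 4; 0 0 0) = Δ·Π!·Σ² = 4/63  (sign +1)
sum: t=0:+1/72 = 1/72
3j²(1 3 4; 1 0 -1) = Δ·Π!·Σ² = 5/126  (sign -1)
combine: 4πI² = 189·4/63·5/126 = 10/21
take √, sign -1: I = -0.19466390

-0.194664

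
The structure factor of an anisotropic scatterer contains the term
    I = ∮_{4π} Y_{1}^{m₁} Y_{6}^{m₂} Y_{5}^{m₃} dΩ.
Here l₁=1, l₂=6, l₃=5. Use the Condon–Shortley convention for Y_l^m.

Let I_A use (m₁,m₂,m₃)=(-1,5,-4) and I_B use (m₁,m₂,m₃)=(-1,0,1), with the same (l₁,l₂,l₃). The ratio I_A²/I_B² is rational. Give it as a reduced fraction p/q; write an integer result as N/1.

l's match ⇒ only the (l;m) 3-j factors differ between A and B.
A: triangle coeff Δ(1,6,5) = 1/858; Σ_t [2,2]: t=2:+1/725760 = 1/725760; (3j)²=5/78 [(1 6 5; -1 5 -4)], sign=-1
B: triangle coeff Δ(1,6,5) = 1/858; Σ_t [2,2]: t=2:+1/34560 = 1/34560; (3j)²=5/286 [(1 6 5; -1 0 1)], sign=+1
I_A²/I_B² = (5/78)/(5/286) = 11/3

11/3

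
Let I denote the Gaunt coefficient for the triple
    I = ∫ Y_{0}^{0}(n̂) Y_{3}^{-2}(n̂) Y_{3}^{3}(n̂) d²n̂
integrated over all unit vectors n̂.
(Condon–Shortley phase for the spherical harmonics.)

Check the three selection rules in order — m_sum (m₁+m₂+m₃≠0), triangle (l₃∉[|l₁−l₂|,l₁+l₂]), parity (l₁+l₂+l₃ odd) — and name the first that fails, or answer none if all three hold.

m₁+m₂+m₃ = 0 − 2 + 3 = 1  ✗
triangle: |0−3|=3 ≤ l₃=3 ≤ 0+3=3
parity: l₁+l₂+l₃ = 6 is even

m_sum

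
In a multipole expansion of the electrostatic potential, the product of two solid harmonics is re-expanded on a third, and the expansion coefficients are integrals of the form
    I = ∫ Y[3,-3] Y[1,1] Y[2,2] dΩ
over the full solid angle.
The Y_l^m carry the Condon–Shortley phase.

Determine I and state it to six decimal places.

Rules hold: Σm=0, L=6 even, 2≤2≤4.
N = 7·3·5 = 105
Δ = 2!·4!·0!/7! = 1/105
Racah Σ t=1..1: t=1:−1/4 = -1/4
⇒ 3j(3 1 2; 0 0 0)² = 3/35, sgn -1
Racah Σ t=2..2: t=2:+1/48 = 1/48
⇒ 3j(3 1 2; -3 1 2)² = 1/7, sgn +1
4πI² = N·(3j₀)²·(3jₘ)² = 9/7
I = -1·√(1.28571/4π) = -0.31986543

-0.319865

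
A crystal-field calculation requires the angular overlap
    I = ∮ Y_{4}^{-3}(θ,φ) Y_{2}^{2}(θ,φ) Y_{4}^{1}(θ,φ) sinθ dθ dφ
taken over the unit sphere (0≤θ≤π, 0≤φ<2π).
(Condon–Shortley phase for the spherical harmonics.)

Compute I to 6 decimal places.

0.159270

Rules hold: Σm=0, L=10 even, 2≤4≤6.
N = 9·5·9 = 405
Δ = 2!·6!·2!/11! = 1/13860
Racah Σ t=0..2: t=0:+1/192 t=1:−1/36 t=2:+1/192 = -5/288
⇒ 3j(4 2 4; 0 0 0)² = 20/693, sgn -1
Racah Σ t=2..2: t=2:+1/480 = 1/480
⇒ 3j(4 2 4; -3 2 1)² = 3/110, sgn -1
4πI² = N·(3j₀)²·(3jₘ)² = 270/847
I = +1·√(0.318772/4π) = 0.15927046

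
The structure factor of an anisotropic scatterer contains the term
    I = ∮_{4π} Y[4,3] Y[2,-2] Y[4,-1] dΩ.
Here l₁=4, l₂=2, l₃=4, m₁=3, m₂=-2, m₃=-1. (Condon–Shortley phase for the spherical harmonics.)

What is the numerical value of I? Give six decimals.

0.159270

Checks pass: Σm=0; 10 even; l₃=4∈[2,6].
(2·4+1)(2·2+1)(2·4+1) = 405
Δ: 2! 6! 2! / 11! → 1/13860
sum: t=0:+1/192 t=1:−1/36 t=2:+1/192 = -5/288
3j²(4 2 4; 0 0 0) = Δ·Π!·Σ² = 20/693  (sign -1)
sum: t=0:+1/480 = 1/480
3j²(4 2 4; 3 -2 -1) = Δ·Π!·Σ² = 3/110  (sign -1)
combine: 4πI² = 405·20/693·3/110 = 270/847
take √, sign +1: I = 0.15927046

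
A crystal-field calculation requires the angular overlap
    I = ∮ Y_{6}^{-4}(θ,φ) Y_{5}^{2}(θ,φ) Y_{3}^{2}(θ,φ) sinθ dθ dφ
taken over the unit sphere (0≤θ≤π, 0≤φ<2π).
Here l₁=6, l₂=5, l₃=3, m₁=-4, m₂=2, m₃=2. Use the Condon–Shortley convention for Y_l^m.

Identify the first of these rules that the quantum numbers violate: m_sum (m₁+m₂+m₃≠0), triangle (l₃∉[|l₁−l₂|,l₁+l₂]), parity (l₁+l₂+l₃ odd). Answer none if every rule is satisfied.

m₁+m₂+m₃ = -4 + 2 + 2 = 0  ✓
triangle: |6−5|=1 ≤ l₃=3 ≤ 6+5=11  ✓
parity: l₁+l₂+l₃ = 14 is even  ✓

none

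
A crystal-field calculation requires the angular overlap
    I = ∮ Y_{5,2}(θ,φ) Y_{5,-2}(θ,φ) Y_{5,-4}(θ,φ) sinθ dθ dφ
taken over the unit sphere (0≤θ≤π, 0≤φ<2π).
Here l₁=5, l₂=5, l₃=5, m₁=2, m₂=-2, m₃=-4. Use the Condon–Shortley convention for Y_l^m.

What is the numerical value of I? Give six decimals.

Σmᵢ = -4 ≠ 0, so the φ-integral vanishes; I = 0

0.000000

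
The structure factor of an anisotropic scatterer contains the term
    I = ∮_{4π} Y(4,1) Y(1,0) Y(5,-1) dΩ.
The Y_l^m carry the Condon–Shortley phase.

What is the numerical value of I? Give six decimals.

Checks pass: Σm=0; 10 even; l₃=5∈[3,5].
(2·4+1)(2·1+1)(2·5+1) = 297
Δ: 0! 8! 2! / 11! → 1/495
sum: t=0:+1/576 = 1/576
3j²(4 1 5; 0 0 0) = Δ·Π!·Σ² = 5/99  (sign -1)
sum: t=0:+1/720 = 1/720
3j²(4 1 5; 1 0 -1) = Δ·Π!·Σ² = 8/165  (sign +1)
combine: 4πI² = 297·5/99·8/165 = 8/11
take √, sign -1: I = -0.24057125

-0.240571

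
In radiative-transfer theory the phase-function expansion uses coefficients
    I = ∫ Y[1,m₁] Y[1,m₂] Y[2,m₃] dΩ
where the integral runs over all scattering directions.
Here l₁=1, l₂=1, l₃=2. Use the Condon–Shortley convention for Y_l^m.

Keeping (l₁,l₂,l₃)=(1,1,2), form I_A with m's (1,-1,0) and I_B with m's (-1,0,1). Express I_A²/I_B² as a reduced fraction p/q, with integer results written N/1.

1/3

Shared (l₁,l₂,l₃)=(1,1,2): N and (l;000)² cancel in I_A²/I_B².
A: Δ = 0!·2!·2!/5! = 1/30; Racah Σ t=0..0: t=0:+1/4 = 1/4; ⇒ 3j(1 1 2; 1 -1 0)² = 1/30, sgn +1
B: Δ = 0!·2!·2!/5! = 1/30; Racah Σ t=0..0: t=0:+1/2 = 1/2; ⇒ 3j(1 1 2; -1 0 1)² = 1/10, sgn -1
I_A²/I_B² = (1/30)/(1/10) = 1/3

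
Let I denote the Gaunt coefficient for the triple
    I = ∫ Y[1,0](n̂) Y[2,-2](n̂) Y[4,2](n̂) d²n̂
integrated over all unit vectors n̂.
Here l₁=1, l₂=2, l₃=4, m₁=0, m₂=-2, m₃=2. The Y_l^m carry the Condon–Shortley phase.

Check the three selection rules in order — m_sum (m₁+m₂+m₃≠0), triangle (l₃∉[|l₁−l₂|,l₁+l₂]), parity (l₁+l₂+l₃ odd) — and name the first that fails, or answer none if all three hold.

azimuthal sum: 0 − 2 + 2 = 0  ✓
1 ≤ 4 ≤ 3 (triangle on l)  ✗
L = 1 + 2 + 4 = 7 (odd)

triangle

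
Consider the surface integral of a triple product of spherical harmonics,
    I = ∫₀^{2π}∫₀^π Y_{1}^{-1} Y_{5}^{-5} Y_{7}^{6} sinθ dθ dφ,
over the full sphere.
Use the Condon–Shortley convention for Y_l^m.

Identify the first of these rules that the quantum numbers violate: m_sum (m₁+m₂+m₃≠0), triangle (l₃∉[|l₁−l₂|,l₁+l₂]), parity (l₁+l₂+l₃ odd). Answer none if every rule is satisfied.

triangle

m₁+m₂+m₃ = -1 − 5 + 6 = 0  ✓
triangle: |1−5|=4 ≤ l₃=7 ≤ 1+5=6  ✗
parity: l₁+l₂+l₃ = 13 is odd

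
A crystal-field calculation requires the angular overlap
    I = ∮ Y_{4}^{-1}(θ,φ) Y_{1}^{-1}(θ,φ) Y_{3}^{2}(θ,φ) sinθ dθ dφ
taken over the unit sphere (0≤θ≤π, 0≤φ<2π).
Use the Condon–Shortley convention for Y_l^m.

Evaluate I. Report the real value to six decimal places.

m-sum 0 ✓  L=8 even ✓  3≤3≤5 ✓
Π(2lᵢ+1) = 9×3×7 = 189
triangle coeff Δ(4,1,3) = 1/252
Σ_t [1,1]: t=1:−1/36 = -1/36
(3j)²=4/63 [(4 1 3; 0 0 0)], sign=+1
Σ_t [0,0]: t=0:+1/240 = 1/240
(3j)²=1/84 [(4 1 3; -1 -1 2)], sign=-1
⇒ 4πI² = 1/7
I = (-1)√(1/7/(4π)) = -0.10662181

-0.106622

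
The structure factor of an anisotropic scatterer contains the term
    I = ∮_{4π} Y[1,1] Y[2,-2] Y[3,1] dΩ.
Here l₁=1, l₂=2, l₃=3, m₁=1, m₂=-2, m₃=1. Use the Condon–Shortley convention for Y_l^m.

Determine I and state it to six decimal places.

Rules hold: Σm=0, L=6 even, 1≤3≤3.
N = 3·5·7 = 105
Δ = 0!·2!·4!/7! = 1/105
Racah Σ t=0..0: t=0:+1/4 = 1/4
⇒ 3j(1 2 3; 0 0 0)² = 3/35, sgn -1
Racah Σ t=0..0: t=0:+1/48 = 1/48
⇒ 3j(1 2 3; 1 -2 1)² = 1/105, sgn +1
4πI² = N·(3j₀)²·(3jₘ)² = 3/35
I = -1·√(0.0857143/4π) = -0.08258890

-0.082589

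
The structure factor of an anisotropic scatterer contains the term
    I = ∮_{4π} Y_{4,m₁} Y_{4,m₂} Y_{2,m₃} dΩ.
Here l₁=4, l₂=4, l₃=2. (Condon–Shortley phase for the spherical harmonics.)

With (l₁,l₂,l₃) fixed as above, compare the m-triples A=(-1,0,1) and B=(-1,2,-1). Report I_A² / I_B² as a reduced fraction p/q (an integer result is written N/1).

10/81

l's match ⇒ only the (l;m) 3-j factors differ between A and B.
A: triangle coeff Δ(4,4,2) = 1/13860; Σ_t [3,4]: t=3:−1/72 t=4:+1/96 = -1/288; (3j)²=1/462 [(4 4 2; -1 0 1)], sign=+1
B: triangle coeff Δ(4,4,2) = 1/13860; Σ_t [4,5]: t=4:+1/96 t=5:−1/240 = 1/160; (3j)²=27/1540 [(4 4 2; -1 2 -1)], sign=-1
I_A²/I_B² = (1/462)/(27/1540) = 10/81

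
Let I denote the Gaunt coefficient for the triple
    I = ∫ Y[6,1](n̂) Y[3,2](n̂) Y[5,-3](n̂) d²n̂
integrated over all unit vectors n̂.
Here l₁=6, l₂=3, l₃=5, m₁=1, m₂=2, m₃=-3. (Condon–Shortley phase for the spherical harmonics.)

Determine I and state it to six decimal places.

Rules hold: Σm=0, L=14 even, 3≤5≤9.
N = 13·7·11 = 1001
Δ = 4!·8!·2!/15! = 1/675675
Racah Σ t=1..3: t=1:−1/8640 t=2:+1/2304 t=3:−1/8640 = 7/34560
⇒ 3j(6 3 5; 0 0 0)² = 7/429, sgn -1
Racah Σ t=3..4: t=3:−1/17280 t=4:+1/120960 = -1/20160
⇒ 3j(6 3 5; 1 2 -3)² = 64/3003, sgn -1
4πI² = N·(3j₀)²·(3jₘ)² = 448/1287
I = +1·√(0.348096/4π) = 0.16643505

0.166435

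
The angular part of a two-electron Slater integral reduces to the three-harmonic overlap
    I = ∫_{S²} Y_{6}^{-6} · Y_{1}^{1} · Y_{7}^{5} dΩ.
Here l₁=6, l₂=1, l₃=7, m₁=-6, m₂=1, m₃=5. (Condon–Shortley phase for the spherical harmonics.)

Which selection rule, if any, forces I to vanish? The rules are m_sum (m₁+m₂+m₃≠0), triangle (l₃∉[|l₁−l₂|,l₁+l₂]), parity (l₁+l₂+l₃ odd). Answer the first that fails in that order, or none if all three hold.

m₁+m₂+m₃ = -6 + 1 + 5 = 0  ✓
triangle: |6−1|=5 ≤ l₃=7 ≤ 6+1=7  ✓
parity: l₁+l₂+l₃ = 14 is even  ✓

none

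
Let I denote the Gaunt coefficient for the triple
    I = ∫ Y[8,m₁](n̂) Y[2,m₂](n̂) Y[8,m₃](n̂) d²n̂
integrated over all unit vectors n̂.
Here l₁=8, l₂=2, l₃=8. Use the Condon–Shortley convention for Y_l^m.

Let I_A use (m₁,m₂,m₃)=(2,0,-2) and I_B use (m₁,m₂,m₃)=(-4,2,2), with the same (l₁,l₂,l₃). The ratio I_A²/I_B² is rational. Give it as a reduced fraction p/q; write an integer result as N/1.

Same 8,2,8: normalisation and zero-m 3j drop out of the ratio.
A: Δ: 2! 14! 2! / 19! → 1/348840; sum: t=0:+1/116121600 t=1:−1/43545600 t=2:+1/348364800 = -1/87091200; 3j²(8 2 8; 2 0 -2) = Δ·Π!·Σ² = 10/969  (sign -1)
B: Δ: 2! 14! 2! / 19! → 1/348840; sum: t=2:+1/348364800 = 1/348364800; 3j²(8 2 8; -4 2 2) = Δ·Π!·Σ² = 11/646  (sign +1)
I_A²/I_B² = (10/969)/(11/646) = 20/33

20/33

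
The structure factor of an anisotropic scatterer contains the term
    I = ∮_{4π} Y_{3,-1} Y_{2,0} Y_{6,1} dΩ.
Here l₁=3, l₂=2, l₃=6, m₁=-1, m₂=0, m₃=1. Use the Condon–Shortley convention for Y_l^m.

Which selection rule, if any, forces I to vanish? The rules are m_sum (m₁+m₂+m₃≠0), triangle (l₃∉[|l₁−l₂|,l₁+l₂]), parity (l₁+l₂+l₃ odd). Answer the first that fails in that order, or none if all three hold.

Σmᵢ = 0  ✓
l₃∈[|l₁−l₂|,l₁+l₂]=[1,5], have l₃=6  ✗
Σlᵢ = 11 ⇒ odd

triangle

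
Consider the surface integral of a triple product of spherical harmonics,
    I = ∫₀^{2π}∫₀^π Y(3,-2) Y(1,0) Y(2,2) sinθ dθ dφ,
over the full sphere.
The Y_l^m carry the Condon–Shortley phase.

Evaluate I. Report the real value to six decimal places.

0.184674

Checks pass: Σm=0; 6 even; l₃=2∈[2,4].
(2·3+1)(2·1+1)(2·2+1) = 105
Δ: 2! 4! 0! / 7! → 1/105
sum: t=1:−1/4 = -1/4
3j²(3 1 2; 0 0 0) = Δ·Π!·Σ² = 3/35  (sign -1)
sum: t=1:−1/24 = -1/24
3j²(3 1 2; -2 0 2) = Δ·Π!·Σ² = 1/21  (sign -1)
combine: 4πI² = 105·3/35·1/21 = 3/7
take √, sign +1: I = 0.18467439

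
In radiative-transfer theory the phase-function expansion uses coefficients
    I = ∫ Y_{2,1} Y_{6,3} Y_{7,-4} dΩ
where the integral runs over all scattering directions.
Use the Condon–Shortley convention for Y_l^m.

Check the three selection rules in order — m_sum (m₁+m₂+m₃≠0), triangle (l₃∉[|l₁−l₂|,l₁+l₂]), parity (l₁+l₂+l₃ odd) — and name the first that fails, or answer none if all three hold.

azimuthal sum: 1 + 3 − 4 = 0  ✓
4 ≤ 7 ≤ 8 (triangle on l)  ✓
L = 2 + 6 + 7 = 15 (odd)  ✗

parity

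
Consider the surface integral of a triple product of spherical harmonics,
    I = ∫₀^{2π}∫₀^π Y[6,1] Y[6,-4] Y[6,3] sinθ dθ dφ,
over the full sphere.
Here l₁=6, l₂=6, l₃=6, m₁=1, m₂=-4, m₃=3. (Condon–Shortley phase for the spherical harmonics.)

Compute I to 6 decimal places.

m-sum 0 ✓  L=18 even ✓  0≤6≤12 ✓
Π(2lᵢ+1) = 13×13×13 = 2197
triangle coeff Δ(6,6,6) = 1/325909584
Σ_t [0,6]: t=0:+1/373248000 t=1:−1/1728000 t=2:+1/110592 t=3:−1/46656 t=4:+1/110592 t=5:−1/1728000 t=6:+1/373248000 = -7/1555200
(3j)²=400/46189 [(6 6 6; 0 0 0)], sign=-1
Σ_t [0,2]: t=0:+1/4147200 t=1:−1/691200 t=2:+1/1244160 = -1/2488320
(3j)²=875/184756 [(6 6 6; 1 -4 3)], sign=+1
⇒ 4πI² = 1137500/12623809
I = (-1)√(1137500/12623809/(4π)) = -0.08467897

-0.084679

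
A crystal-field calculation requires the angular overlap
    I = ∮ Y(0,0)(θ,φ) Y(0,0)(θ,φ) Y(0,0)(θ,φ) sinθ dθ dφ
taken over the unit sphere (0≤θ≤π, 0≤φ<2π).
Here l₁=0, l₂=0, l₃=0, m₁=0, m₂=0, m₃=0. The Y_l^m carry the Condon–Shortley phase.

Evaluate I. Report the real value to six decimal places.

0.282095

Rules hold: Σm=0, L=0 even, 0≤0≤0.
N = 1·1·1 = 1
Δ = 0!·0!·0!/1! = 1/1
Racah Σ t=0..0: t=0:+1/1 = 1/1
⇒ 3j(0 0 0; 0 0 0)² = 1/1, sgn +1
(m-triple is (0,0,0) — same symbol as above.)
4πI² = N·(3j₀)²·(3jₘ)² = 1/1
I = +1·√(1/4π) = 0.28209479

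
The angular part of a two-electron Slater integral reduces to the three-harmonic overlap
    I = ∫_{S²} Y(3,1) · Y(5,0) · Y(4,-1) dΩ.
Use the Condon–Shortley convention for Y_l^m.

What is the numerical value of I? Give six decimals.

Checks pass: Σm=0; 12 even; l₃=4∈[2,8].
(2·3+1)(2·5+1)(2·4+1) = 693
Δ: 4! 2! 6! / 13! → 1/180180
sum: t=1:−1/576 t=2:+1/144 t=3:−1/576 = 1/288
3j²(3 5 4; 0 0 0) = Δ·Π!·Σ² = 20/1001  (sign +1)
sum: t=0:+1/5760 t=1:−1/288 t=2:+1/288 = 1/5760
3j²(3 5 4; 1 0 -1) = Δ·Π!·Σ² = 1/12012  (sign -1)
combine: 4πI² = 693·20/1001·1/12012 = 15/13013
take √, sign -1: I = -0.00957750

-0.009577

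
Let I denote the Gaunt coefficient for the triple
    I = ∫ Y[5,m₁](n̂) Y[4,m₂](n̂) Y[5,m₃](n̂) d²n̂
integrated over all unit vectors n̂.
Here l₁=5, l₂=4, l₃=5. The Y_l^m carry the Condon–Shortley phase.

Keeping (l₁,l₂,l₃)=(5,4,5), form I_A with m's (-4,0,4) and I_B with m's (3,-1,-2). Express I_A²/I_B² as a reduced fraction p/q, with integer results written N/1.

6/5

Same 5,4,5: normalisation and zero-m 3j drop out of the ratio.
A: Δ: 4! 6! 4! / 15! → 1/3153150; sum: t=3:−1/25920 t=4:+1/69120 = -1/41472; 3j²(5 4 5; -4 0 4) = Δ·Π!·Σ² = 2/143  (sign +1)
B: Δ: 4! 6! 4! / 15! → 1/3153150; sum: t=0:+1/6912 t=1:−1/2880 t=2:+1/17280 = -1/6912; 3j²(5 4 5; 3 -1 -2) = Δ·Π!·Σ² = 5/429  (sign +1)
I_A²/I_B² = (2/143)/(5/429) = 6/5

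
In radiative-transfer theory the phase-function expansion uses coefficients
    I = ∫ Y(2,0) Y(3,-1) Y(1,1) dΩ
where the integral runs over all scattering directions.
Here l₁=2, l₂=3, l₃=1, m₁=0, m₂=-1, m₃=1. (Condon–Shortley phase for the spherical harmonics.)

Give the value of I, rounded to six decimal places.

Rules hold: Σm=0, L=6 even, 1≤1≤5.
N = 5·7·3 = 105
Δ = 4!·0!·2!/7! = 1/105
Racah Σ t=2..2: t=2:+1/4 = 1/4
⇒ 3j(2 3 1; 0 0 0)² = 3/35, sgn -1
Racah Σ t=2..2: t=2:+1/8 = 1/8
⇒ 3j(2 3 1; 0 -1 1)² = 2/35, sgn +1
4πI² = N·(3j₀)²·(3jₘ)² = 18/35
I = -1·√(0.514286/4π) = -0.20230066

-0.202301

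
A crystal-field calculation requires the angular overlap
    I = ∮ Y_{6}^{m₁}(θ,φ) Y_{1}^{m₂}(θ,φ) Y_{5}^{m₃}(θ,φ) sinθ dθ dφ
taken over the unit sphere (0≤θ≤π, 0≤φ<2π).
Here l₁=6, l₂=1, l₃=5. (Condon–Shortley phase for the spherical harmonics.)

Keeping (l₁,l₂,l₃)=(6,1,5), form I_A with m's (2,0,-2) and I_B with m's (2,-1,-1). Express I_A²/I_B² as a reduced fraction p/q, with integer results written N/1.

Shared (l₁,l₂,l₃)=(6,1,5): N and (l;000)² cancel in I_A²/I_B².
A: Δ = 2!·10!·0!/13! = 1/858; Racah Σ t=1..1: t=1:−1/30240 = -1/30240; ⇒ 3j(6 1 5; 2 0 -2)² = 16/429, sgn +1
B: Δ = 2!·10!·0!/13! = 1/858; Racah Σ t=0..0: t=0:+1/34560 = 1/34560; ⇒ 3j(6 1 5; 2 -1 -1)² = 14/429, sgn +1
I_A²/I_B² = (16/429)/(14/429) = 8/7

8/7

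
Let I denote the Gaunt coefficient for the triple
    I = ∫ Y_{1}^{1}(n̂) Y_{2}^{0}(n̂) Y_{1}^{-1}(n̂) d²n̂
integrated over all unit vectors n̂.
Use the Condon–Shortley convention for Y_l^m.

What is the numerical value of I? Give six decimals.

0.126157

Rules hold: Σm=0, L=4 even, 1≤1≤3.
N = 3·5·3 = 45
Δ = 2!·0!·2!/5! = 1/30
Racah Σ t=1..1: t=1:−1/1 = -1/1
⇒ 3j(1 2 1; 0 0 0)² = 2/15, sgn +1
Racah Σ t=0..0: t=0:+1/4 = 1/4
⇒ 3j(1 2 1; 1 0 -1)² = 1/30, sgn +1
4πI² = N·(3j₀)²·(3jₘ)² = 1/5
I = +1·√(0.2/4π) = 0.12615663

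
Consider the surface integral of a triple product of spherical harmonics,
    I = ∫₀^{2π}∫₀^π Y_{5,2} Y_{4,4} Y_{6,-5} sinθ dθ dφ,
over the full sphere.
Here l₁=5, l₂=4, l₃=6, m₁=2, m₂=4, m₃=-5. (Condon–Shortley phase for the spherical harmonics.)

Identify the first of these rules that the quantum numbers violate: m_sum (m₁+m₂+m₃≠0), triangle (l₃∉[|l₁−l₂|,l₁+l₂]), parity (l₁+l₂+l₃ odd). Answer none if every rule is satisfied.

m_sum

m₁+m₂+m₃ = 2 + 4 − 5 = 1  ✗
triangle: |5−4|=1 ≤ l₃=6 ≤ 5+4=9
parity: l₁+l₂+l₃ = 15 is odd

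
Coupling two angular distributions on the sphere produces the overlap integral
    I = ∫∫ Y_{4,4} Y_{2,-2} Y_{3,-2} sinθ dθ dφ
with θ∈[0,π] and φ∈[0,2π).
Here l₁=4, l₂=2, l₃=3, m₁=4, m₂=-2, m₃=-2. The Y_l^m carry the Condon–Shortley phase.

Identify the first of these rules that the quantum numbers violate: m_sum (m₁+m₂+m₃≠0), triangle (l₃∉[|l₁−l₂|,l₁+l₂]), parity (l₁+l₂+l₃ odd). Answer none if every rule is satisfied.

parity

m₁+m₂+m₃ = 4 − 2 − 2 = 0  ✓
triangle: |4−2|=2 ≤ l₃=3 ≤ 4+2=6  ✓
parity: l₁+l₂+l₃ = 9 is odd  ✗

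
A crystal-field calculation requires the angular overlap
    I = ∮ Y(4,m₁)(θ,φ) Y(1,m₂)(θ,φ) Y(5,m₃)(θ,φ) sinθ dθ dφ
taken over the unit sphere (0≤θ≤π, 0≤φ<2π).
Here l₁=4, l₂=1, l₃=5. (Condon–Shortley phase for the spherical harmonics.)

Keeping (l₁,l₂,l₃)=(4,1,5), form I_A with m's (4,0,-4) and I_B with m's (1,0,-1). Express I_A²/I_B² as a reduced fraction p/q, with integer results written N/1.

3/8

Shared (l₁,l₂,l₃)=(4,1,5): N and (l;000)² cancel in I_A²/I_B².
A: Δ = 0!·8!·2!/11! = 1/495; Racah Σ t=0..0: t=0:+1/40320 = 1/40320; ⇒ 3j(4 1 5; 4 0 -4)² = 1/55, sgn -1
B: Δ = 0!·8!·2!/11! = 1/495; Racah Σ t=0..0: t=0:+1/720 = 1/720; ⇒ 3j(4 1 5; 1 0 -1)² = 8/165, sgn +1
I_A²/I_B² = (1/55)/(8/165) = 3/8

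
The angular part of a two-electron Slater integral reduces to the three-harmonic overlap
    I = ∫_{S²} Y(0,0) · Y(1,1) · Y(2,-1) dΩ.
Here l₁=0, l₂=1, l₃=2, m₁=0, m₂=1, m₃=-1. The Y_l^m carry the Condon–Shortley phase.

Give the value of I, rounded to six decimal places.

|0−1|≤2≤0+1 violated ⇒ I = 0

0.000000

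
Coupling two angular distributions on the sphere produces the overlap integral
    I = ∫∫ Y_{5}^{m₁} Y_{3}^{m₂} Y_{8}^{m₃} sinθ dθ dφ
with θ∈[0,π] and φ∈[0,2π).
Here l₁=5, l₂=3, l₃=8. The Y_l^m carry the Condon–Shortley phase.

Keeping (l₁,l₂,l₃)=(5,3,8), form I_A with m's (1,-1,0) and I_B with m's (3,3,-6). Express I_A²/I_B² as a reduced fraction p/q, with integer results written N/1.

280/429

l's match ⇒ only the (l;m) 3-j factors differ between A and B.
A: triangle coeff Δ(5,3,8) = 1/136136; Σ_t [0,0]: t=0:+1/829440 = 1/829440; (3j)²=35/2431 [(5 3 8; 1 -1 0)], sign=+1
B: triangle coeff Δ(5,3,8) = 1/136136; Σ_t [0,0]: t=0:+1/58060800 = 1/58060800; (3j)²=3/136 [(5 3 8; 3 3 -6)], sign=+1
I_A²/I_B² = (35/2431)/(3/136) = 280/429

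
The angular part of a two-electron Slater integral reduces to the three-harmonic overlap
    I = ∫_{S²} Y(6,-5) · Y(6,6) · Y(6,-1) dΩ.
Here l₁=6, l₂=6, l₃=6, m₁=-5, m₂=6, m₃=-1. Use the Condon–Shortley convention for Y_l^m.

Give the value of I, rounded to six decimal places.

Rules hold: Σm=0, L=18 even, 0≤6≤12.
N = 13·13·13 = 2197
Δ = 6!·6!·6!/19! = 1/325909584
Racah Σ t=0..6: t=0:+1/373248000 t=1:−1/1728000 t=2:+1/110592 t=3:−1/46656 t=4:+1/110592 t=5:−1/1728000 t=6:+1/373248000 = -7/1555200
⇒ 3j(6 6 6; 0 0 0)² = 400/46189, sgn -1
Racah Σ t=6..6: t=6:+1/62208000 = 1/62208000
⇒ 3j(6 6 6; -5 6 -1)² = 77/8398, sgn -1
4πI² = N·(3j₀)²·(3jₘ)² = 18200/104329
I = +1·√(0.174448/4π) = 0.11782250

0.117823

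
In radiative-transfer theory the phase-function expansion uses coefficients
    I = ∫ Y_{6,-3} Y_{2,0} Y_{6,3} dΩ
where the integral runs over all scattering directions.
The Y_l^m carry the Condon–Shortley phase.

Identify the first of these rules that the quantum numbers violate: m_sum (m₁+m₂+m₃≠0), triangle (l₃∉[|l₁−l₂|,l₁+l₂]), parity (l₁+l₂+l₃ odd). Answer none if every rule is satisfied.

m₁+m₂+m₃ = -3 + 0 + 3 = 0  ✓
triangle: |6−2|=4 ≤ l₃=6 ≤ 6+2=8  ✓
parity: l₁+l₂+l₃ = 14 is even  ✓

none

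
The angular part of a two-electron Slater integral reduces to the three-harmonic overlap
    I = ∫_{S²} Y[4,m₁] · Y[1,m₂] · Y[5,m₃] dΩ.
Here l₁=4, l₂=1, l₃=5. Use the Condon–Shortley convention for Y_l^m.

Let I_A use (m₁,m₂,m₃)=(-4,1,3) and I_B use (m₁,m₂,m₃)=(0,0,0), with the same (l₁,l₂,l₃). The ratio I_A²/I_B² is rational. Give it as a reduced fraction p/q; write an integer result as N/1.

1/25

l's match ⇒ only the (l;m) 3-j factors differ between A and B.
A: triangle coeff Δ(4,1,5) = 1/495; Σ_t [0,0]: t=0:+1/80640 = 1/80640; (3j)²=1/495 [(4 1 5; -4 1 3)], sign=+1
B: triangle coeff Δ(4,1,5) = 1/495; Σ_t [0,0]: t=0:+1/576 = 1/576; (3j)²=5/99 [(4 1 5; 0 0 0)], sign=-1
I_A²/I_B² = (1/495)/(5/99) = 1/25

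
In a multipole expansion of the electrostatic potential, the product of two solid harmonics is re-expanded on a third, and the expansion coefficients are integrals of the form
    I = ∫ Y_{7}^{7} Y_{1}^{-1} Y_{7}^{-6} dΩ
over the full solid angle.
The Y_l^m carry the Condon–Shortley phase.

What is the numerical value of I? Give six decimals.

0.000000

Σlᵢ=15 odd — θ-integrand is odd under cosθ→−cosθ; I=0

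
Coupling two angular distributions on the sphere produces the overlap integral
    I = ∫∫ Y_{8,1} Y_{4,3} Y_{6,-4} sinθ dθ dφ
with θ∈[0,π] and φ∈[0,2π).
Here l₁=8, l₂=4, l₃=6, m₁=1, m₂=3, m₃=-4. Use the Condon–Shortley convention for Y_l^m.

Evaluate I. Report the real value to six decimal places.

0.106585

Checks pass: Σm=0; 18 even; l₃=6∈[4,12].
(2·8+1)(2·4+1)(2·6+1) = 1989
Δ: 6! 10! 2! / 19! → 1/23279256
sum: t=2:+1/1658880 t=3:−1/518400 t=4:+1/1658880 = -1/1382400
3j²(8 4 6; 0 0 0) = Δ·Π!·Σ² = 504/46189  (sign -1)
sum: t=5:−1/19353600 t=6:+1/261273600 = -1/20901888
3j²(8 4 6; 1 3 -4) = Δ·Π!·Σ² = 21875/3325608  (sign -1)
combine: 4πI² = 1989·504/46189·21875/3325608 = 1378125/9653501
take √, sign +1: I = 0.10658521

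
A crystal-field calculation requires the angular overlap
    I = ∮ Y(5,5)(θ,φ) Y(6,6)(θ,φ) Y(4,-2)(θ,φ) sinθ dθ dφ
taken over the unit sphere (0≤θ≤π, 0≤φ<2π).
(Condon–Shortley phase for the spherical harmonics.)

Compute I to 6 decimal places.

Σmᵢ = 9 ≠ 0, so the φ-integral vanishes; I = 0

0.000000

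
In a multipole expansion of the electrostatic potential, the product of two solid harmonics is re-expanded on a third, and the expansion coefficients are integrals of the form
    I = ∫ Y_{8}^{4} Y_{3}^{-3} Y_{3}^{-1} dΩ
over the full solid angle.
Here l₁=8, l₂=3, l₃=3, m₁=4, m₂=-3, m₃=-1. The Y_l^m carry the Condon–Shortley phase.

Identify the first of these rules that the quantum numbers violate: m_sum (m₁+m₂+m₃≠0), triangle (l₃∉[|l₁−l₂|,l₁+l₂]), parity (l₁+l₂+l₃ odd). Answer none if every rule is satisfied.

Σmᵢ = 0  ✓
l₃∈[|l₁−l₂|,l₁+l₂]=[5,11], have l₃=3  ✗
Σlᵢ = 14 ⇒ even

triangle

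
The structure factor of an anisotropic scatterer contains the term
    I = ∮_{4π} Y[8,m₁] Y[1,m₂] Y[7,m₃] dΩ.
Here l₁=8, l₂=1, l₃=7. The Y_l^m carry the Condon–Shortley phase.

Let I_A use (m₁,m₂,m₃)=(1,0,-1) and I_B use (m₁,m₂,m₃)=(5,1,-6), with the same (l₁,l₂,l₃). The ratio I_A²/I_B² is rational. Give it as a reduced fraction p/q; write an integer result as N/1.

21/1

l's match ⇒ only the (l;m) 3-j factors differ between A and B.
A: triangle coeff Δ(8,1,7) = 1/2040; Σ_t [1,1]: t=1:−1/29030400 = -1/29030400; (3j)²=21/680 [(8 1 7; 1 0 -1)], sign=-1
B: triangle coeff Δ(8,1,7) = 1/2040; Σ_t [2,2]: t=2:+1/12454041600 = 1/12454041600; (3j)²=1/680 [(8 1 7; 5 1 -6)], sign=-1
I_A²/I_B² = (21/680)/(1/680) = 21/1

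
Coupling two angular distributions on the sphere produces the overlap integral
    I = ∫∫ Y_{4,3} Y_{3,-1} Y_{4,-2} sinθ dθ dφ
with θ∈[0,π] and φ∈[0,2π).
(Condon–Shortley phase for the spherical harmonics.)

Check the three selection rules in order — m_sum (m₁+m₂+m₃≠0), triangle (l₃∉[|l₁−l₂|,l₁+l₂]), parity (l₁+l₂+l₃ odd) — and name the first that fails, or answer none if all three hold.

parity

azimuthal sum: 3 − 1 − 2 = 0  ✓
1 ≤ 4 ≤ 7 (triangle on l)  ✓
L = 4 + 3 + 4 = 11 (odd)  ✗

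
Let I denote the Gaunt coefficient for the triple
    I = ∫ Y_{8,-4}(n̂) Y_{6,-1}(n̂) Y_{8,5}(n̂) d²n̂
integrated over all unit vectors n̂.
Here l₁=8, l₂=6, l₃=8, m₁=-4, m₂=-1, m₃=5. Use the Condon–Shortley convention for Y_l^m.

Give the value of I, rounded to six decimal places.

0.062752

Checks pass: Σm=0; 22 even; l₃=8∈[2,14].
(2·8+1)(2·6+1)(2·8+1) = 3757
Δ: 6! 10! 6! / 23! → 1/13742520792
sum: t=0:+1/41803776000 t=1:−1/435456000 t=2:+1/39813120 t=3:−1/18662400 t=4:+1/39813120 t=5:−1/435456000 t=6:+1/41803776000 = -11/1393459200
3j²(8 6 8; 0 0 0) = Δ·Π!·Σ² = 600/96577  (sign -1)
sum: t=2:+1/6270566400 t=3:−1/627056640 t=4:+1/464486400 t=5:−1/2612736000 = 1/2985984000
3j²(8 6 8; -4 -1 5) = Δ·Π!·Σ² = 63/29716  (sign -1)
combine: 4πI² = 3757·600/96577·63/29716 = 9450/190969
take √, sign +1: I = 0.06275228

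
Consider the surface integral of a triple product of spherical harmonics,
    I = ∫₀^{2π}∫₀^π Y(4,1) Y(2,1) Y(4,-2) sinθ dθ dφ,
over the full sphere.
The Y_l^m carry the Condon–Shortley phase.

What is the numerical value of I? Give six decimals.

0.127700

m-sum 0 ✓  L=10 even ✓  2≤4≤6 ✓
Π(2lᵢ+1) = 9×5×9 = 405
triangle coeff Δ(4,2,4) = 1/13860
Σ_t [0,2]: t=0:+1/192 t=1:−1/36 t=2:+1/192 = -5/288
(3j)²=20/693 [(4 2 4; 0 0 0)], sign=-1
Σ_t [1,2]: t=1:−1/96 t=2:+1/240 = -1/160
(3j)²=27/1540 [(4 2 4; 1 1 -2)], sign=-1
⇒ 4πI² = 1215/5929
I = (+1)√(1215/5929/(4π)) = 0.12770047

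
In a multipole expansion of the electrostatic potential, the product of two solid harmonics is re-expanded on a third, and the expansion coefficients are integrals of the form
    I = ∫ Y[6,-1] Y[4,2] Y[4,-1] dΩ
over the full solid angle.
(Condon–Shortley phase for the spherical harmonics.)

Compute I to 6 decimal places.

0.097783

m-sum 0 ✓  L=14 even ✓  2≤4≤10 ✓
Π(2lᵢ+1) = 13×9×9 = 1053
triangle coeff Δ(6,4,4) = 1/1261260
Σ_t [2,4]: t=2:+1/4608 t=3:−1/1296 t=4:+1/4608 = -7/20736
(3j)²=20/1287 [(6 4 4; 0 0 0)], sign=-1
Σ_t [4,6]: t=4:+1/3456 t=5:−1/5760 t=6:+1/172800 = 7/57600
(3j)²=21/2860 [(6 4 4; -1 2 -1)], sign=-1
⇒ 4πI² = 189/1573
I = (+1)√(189/1573/(4π)) = 0.09778261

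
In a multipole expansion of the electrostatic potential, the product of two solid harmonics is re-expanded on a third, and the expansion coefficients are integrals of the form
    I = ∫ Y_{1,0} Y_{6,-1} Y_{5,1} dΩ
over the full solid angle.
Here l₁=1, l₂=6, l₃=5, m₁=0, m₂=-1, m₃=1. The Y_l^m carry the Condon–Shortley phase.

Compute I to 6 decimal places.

Checks pass: Σm=0; 12 even; l₃=5∈[5,7].
(2·1+1)(2·6+1)(2·5+1) = 429
Δ: 2! 0! 10! / 13! → 1/858
sum: t=1:−1/14400 = -1/14400
3j²(1 6 5; 0 0 0) = Δ·Π!·Σ² = 6/143  (sign +1)
sum: t=1:−1/17280 = -1/17280
3j²(1 6 5; 0 -1 1) = Δ·Π!·Σ² = 35/858  (sign -1)
combine: 4πI² = 429·6/143·35/858 = 105/143
take √, sign -1: I = -0.24172507

-0.241725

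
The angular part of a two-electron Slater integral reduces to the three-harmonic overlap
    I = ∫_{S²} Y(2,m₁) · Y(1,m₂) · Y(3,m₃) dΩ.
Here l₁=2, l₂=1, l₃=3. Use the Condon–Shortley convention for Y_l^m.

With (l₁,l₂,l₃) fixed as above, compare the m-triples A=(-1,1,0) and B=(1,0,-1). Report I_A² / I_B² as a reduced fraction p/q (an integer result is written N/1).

3/8

l's match ⇒ only the (l;m) 3-j factors differ between A and B.
A: triangle coeff Δ(2,1,3) = 1/105; Σ_t [0,0]: t=0:+1/12 = 1/12; (3j)²=1/35 [(2 1 3; -1 1 0)], sign=-1
B: triangle coeff Δ(2,1,3) = 1/105; Σ_t [0,0]: t=0:+1/6 = 1/6; (3j)²=8/105 [(2 1 3; 1 0 -1)], sign=+1
I_A²/I_B² = (1/35)/(8/105) = 3/8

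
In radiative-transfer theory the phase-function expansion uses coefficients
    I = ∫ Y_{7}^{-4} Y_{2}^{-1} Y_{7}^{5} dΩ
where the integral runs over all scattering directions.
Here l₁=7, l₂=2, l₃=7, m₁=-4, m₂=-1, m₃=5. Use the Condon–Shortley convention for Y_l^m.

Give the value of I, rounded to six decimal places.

-0.188767

m-sum 0 ✓  L=16 even ✓  5≤7≤9 ✓
Π(2lᵢ+1) = 15×5×15 = 1125
triangle coeff Δ(7,2,7) = 1/185640
Σ_t [0,2]: t=0:+1/2419200 t=1:−1/518400 t=2:+1/2419200 = -1/907200
(3j)²=56/3315 [(7 2 7; 0 0 0)], sign=+1
Σ_t [0,1]: t=0:+1/79833600 t=1:−1/14515200 = -1/17740800
(3j)²=729/30940 [(7 2 7; -4 -1 5)], sign=-1
⇒ 4πI² = 21870/48841
I = (-1)√(21870/48841/(4π)) = -0.18876748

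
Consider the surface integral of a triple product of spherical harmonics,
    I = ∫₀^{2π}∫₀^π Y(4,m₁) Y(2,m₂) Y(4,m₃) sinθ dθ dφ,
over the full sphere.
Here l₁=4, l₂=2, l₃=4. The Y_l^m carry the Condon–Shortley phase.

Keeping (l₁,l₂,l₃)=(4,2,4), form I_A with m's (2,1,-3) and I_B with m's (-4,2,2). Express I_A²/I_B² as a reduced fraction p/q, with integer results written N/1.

Shared (l₁,l₂,l₃)=(4,2,4): N and (l;000)² cancel in I_A²/I_B².
A: Δ = 2!·6!·2!/11! = 1/13860; Racah Σ t=1..2: t=1:−1/240 t=2:+1/1440 = -1/288; ⇒ 3j(4 2 4; 2 1 -3)² = 5/132, sgn +1
B: Δ = 2!·6!·2!/11! = 1/13860; Racah Σ t=2..2: t=2:+1/2880 = 1/2880; ⇒ 3j(4 2 4; -4 2 2)² = 2/165, sgn +1
I_A²/I_B² = (5/132)/(2/165) = 25/8

25/8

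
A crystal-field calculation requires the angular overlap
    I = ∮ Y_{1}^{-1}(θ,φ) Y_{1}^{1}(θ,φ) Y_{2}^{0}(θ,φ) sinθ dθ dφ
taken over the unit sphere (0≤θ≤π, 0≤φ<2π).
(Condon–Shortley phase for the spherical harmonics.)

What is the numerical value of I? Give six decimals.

m-sum 0 ✓  L=4 even ✓  0≤2≤2 ✓
Π(2lᵢ+1) = 3×3×5 = 45
triangle coeff Δ(1,1,2) = 1/30
Σ_t [0,0]: t=0:+1/1 = 1/1
(3j)²=2/15 [(1 1 2; 0 0 0)], sign=+1
Σ_t [0,0]: t=0:+1/4 = 1/4
(3j)²=1/30 [(1 1 2; -1 1 0)], sign=+1
⇒ 4πI² = 1/5
I = (+1)√(1/5/(4π)) = 0.12615663

0.126157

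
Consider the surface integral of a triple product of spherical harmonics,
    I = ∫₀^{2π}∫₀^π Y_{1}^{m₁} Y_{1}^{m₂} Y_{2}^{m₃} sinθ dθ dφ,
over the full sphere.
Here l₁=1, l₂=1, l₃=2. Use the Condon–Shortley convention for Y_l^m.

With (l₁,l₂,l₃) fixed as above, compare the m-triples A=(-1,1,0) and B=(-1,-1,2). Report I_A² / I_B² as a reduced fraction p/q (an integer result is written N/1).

Shared (l₁,l₂,l₃)=(1,1,2): N and (l;000)² cancel in I_A²/I_B².
A: Δ = 0!·2!·2!/5! = 1/30; Racah Σ t=0..0: t=0:+1/4 = 1/4; ⇒ 3j(1 1 2; -1 1 0)² = 1/30, sgn +1
B: Δ = 0!·2!·2!/5! = 1/30; Racah Σ t=0..0: t=0:+1/4 = 1/4; ⇒ 3j(1 1 2; -1 -1 2)² = 1/5, sgn +1
I_A²/I_B² = (1/30)/(1/5) = 1/6

1/6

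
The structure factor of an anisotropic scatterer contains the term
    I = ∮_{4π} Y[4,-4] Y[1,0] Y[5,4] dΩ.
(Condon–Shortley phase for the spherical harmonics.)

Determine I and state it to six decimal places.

0.147319

m-sum 0 ✓  L=10 even ✓  3≤5≤5 ✓
Π(2lᵢ+1) = 9×3×11 = 297
triangle coeff Δ(4,1,5) = 1/495
Σ_t [0,0]: t=0:+1/576 = 1/576
(3j)²=5/99 [(4 1 5; 0 0 0)], sign=-1
Σ_t [0,0]: t=0:+1/40320 = 1/40320
(3j)²=1/55 [(4 1 5; -4 0 4)], sign=-1
⇒ 4πI² = 3/11
I = (+1)√(3/11/(4π)) = 0.14731920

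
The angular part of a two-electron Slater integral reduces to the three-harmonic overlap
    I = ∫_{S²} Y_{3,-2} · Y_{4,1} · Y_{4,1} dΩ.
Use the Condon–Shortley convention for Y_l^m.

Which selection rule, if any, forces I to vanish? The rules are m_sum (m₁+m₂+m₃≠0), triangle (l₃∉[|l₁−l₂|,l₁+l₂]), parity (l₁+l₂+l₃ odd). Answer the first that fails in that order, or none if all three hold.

parity

Σmᵢ = 0  ✓
l₃∈[|l₁−l₂|,l₁+l₂]=[1,7], have l₃=4  ✓
Σlᵢ = 11 ⇒ odd  ✗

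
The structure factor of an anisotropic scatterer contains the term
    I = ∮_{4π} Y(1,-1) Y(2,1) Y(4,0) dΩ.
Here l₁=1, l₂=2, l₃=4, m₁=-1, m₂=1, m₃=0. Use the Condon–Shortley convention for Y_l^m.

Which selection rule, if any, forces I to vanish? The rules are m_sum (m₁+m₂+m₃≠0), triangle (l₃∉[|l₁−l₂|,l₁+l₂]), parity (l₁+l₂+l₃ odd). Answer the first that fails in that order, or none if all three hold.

azimuthal sum: -1 + 1 + 0 = 0  ✓
1 ≤ 4 ≤ 3 (triangle on l)  ✗
L = 1 + 2 + 4 = 7 (odd)

triangle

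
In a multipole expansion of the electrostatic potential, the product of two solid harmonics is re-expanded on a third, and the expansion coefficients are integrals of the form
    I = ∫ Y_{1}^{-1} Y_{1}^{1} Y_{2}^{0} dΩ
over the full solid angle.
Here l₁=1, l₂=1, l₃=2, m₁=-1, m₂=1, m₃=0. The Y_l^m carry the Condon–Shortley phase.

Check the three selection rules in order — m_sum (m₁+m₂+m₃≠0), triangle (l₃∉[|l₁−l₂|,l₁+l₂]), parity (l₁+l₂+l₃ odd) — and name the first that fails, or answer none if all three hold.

none

azimuthal sum: -1 + 1 + 0 = 0  ✓
0 ≤ 2 ≤ 2 (triangle on l)  ✓
L = 1 + 1 + 2 = 4 (even)  ✓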